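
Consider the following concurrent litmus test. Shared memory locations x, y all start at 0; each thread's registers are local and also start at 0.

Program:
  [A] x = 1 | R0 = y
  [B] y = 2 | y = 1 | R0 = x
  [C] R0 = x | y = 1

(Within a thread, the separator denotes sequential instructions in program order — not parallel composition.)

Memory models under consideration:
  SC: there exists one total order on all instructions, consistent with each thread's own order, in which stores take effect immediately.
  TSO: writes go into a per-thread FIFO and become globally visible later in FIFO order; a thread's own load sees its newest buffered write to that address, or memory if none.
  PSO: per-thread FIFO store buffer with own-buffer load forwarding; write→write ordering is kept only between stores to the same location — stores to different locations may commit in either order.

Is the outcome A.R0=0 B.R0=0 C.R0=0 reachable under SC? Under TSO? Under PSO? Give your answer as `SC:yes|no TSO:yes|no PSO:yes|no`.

outcome vector order: (A.R0,B.R0,C.R0)
SC: 8 outcomes — {<0 1 0>; <0 1 1>; <1 0 0>; <1 0 1>; <1 1 0>; <1 1 1>; <2 1 0>; <2 1 1>}
TSO: 12 outcomes — {<0 0 0>; <0 0 1>; <0 1 0>; <0 1 1>; <1 0 0>; <1 0 1>; <1 1 0>; <1 1 1>; <2 0 0>; <2 0 1>; <2 1 0>; <2 1 1>}
PSO: 12 outcomes — {<0 0 0>; <0 0 1>; <0 1 0>; <0 1 1>; <1 0 0>; <1 0 1>; <1 1 0>; <1 1 1>; <2 0 0>; <2 0 1>; <2 1 0>; <2 1 1>}
target <0 0 0> ∈ {TSO,PSO}

SC:no TSO:yes PSO:yes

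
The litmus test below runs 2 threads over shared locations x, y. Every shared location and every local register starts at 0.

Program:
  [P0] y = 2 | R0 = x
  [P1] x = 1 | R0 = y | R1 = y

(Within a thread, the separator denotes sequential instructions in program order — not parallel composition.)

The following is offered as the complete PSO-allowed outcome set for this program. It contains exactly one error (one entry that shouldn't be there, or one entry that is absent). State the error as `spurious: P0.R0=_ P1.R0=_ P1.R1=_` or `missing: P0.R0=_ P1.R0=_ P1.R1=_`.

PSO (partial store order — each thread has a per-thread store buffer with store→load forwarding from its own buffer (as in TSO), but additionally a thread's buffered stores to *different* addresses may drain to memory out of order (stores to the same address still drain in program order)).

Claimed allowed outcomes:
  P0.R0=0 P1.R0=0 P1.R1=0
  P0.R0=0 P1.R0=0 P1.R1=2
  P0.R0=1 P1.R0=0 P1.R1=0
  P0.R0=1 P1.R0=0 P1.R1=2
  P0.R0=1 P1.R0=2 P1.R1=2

outcome vector order: (P0.R0,P1.R0,P1.R1)
PSO: 6 outcomes — {<0 0 0>; <0 0 2>; <0 2 2>; <1 0 0>; <1 0 2>; <1 2 2>}
PSO∖claimed = {<0 2 2>}

missing: P0.R0=0 P1.R0=2 P1.R1=2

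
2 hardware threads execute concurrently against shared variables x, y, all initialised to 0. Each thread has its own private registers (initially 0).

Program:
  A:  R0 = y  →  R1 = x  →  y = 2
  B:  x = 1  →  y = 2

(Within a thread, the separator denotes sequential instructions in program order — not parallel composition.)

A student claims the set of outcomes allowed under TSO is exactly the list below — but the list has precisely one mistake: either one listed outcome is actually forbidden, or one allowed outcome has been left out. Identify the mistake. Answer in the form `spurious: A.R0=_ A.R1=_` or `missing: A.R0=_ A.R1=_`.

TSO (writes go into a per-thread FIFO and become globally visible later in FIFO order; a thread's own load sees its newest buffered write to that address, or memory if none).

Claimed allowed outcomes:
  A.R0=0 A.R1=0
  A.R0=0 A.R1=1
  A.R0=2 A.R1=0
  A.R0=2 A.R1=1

spurious: A.R0=2 A.R1=0

outcome vector order: (A.R0,A.R1)
TSO (3): <0 0>; <0 1>; <2 1>
claimed∖TSO = {<2 0>}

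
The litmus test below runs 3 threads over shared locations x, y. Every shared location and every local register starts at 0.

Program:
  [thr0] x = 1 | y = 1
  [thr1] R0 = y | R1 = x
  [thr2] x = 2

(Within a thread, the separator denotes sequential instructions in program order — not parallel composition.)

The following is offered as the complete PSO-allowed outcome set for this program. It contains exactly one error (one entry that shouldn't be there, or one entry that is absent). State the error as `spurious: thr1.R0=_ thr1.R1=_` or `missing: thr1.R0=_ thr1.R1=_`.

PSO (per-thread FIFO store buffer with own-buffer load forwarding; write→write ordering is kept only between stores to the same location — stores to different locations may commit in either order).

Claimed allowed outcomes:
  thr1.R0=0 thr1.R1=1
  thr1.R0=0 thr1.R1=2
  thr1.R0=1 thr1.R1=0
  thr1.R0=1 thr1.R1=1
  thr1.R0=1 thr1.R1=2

outcome vector order: (thr1.R0,thr1.R1)
PSO: 6 outcomes — {00; 01; 02; 10; 11; 12}
PSO∖claimed = {00}

missing: thr1.R0=0 thr1.R1=0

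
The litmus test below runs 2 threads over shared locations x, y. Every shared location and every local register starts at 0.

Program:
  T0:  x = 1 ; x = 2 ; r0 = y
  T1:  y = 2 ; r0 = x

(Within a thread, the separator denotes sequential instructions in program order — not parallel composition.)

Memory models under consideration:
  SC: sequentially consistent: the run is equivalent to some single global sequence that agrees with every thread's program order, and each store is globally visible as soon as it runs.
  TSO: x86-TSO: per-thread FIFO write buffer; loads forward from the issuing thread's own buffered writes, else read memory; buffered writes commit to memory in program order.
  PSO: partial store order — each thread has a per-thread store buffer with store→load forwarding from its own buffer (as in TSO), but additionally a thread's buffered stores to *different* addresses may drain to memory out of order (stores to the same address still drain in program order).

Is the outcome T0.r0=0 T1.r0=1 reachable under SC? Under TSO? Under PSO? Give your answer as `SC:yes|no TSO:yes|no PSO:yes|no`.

outcome vector order: (T0.r0,T1.r0)
SC: 4 outcomes — {02; 20; 21; 22}
TSO: 6 outcomes — {00; 01; 02; 20; 21; 22}
PSO: 6 outcomes — {00; 01; 02; 20; 21; 22}
target 01 ∈ {TSO,PSO}

SC:no TSO:yes PSO:yes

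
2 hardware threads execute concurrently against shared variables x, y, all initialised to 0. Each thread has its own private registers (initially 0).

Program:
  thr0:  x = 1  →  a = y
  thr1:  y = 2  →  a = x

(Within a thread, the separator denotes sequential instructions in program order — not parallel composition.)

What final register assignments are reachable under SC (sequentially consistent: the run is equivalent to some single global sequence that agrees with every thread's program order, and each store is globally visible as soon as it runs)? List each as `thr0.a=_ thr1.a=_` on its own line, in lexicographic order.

thr0.a=0 thr1.a=1
thr0.a=2 thr1.a=0
thr0.a=2 thr1.a=1

outcome vector order: (thr0.a,thr1.a)
|SC outcomes| = 3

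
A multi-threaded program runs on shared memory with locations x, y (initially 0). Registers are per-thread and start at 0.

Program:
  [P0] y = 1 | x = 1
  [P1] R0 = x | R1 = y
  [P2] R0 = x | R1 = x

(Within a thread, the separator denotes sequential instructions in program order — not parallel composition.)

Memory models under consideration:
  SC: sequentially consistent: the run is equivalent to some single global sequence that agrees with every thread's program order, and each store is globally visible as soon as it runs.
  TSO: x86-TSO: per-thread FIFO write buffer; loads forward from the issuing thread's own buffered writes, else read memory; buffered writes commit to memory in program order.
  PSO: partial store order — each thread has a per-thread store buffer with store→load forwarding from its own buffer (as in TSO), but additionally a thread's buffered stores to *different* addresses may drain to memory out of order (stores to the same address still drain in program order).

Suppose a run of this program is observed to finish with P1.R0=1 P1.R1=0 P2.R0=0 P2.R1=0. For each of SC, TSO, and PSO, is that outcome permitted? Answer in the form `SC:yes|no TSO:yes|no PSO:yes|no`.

outcome vector order: (P1.R0,P1.R1,P2.R0,P2.R1)
SC (9): <0 0 0 0> <0 0 0 1> <0 0 1 1> <0 1 0 0> <0 1 0 1> <0 1 1 1> <1 1 0 0> <1 1 0 1> <1 1 1 1>
TSO (9): <0 0 0 0> <0 0 0 1> <0 0 1 1> <0 1 0 0> <0 1 0 1> <0 1 1 1> <1 1 0 0> <1 1 0 1> <1 1 1 1>
PSO (12): <0 0 0 0> <0 0 0 1> <0 0 1 1> <0 1 0 0> <0 1 0 1> <0 1 1 1> <1 0 0 0> <1 0 0 1> <1 0 1 1> <1 1 0 0> <1 1 0 1> <1 1 1 1>
target <1 0 0 0> ∈ {PSO}

SC:no TSO:no PSO:yes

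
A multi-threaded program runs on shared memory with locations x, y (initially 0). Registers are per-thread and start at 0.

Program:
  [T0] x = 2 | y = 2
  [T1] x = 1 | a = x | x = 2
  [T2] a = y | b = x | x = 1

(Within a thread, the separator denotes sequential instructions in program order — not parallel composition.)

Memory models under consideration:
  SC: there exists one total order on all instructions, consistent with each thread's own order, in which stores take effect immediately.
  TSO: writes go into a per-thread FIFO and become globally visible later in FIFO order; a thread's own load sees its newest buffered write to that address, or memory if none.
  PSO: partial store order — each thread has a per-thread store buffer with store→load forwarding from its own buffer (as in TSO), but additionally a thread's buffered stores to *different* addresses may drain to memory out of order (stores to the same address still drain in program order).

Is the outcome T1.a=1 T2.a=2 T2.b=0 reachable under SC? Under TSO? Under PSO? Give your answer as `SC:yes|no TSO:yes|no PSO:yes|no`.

SC:no TSO:no PSO:yes

outcome vector order: (T1.a,T2.a,T2.b)
SC (9): (1,0,0), (1,0,1), (1,0,2), (1,2,1), (1,2,2), (2,0,0), (2,0,1), (2,0,2), (2,2,2)
TSO (9): (1,0,0), (1,0,1), (1,0,2), (1,2,1), (1,2,2), (2,0,0), (2,0,1), (2,0,2), (2,2,2)
PSO (12): (1,0,0), (1,0,1), (1,0,2), (1,2,0), (1,2,1), (1,2,2), (2,0,0), (2,0,1), (2,0,2), (2,2,0), (2,2,1), (2,2,2)
target (1,2,0) ∈ {PSO}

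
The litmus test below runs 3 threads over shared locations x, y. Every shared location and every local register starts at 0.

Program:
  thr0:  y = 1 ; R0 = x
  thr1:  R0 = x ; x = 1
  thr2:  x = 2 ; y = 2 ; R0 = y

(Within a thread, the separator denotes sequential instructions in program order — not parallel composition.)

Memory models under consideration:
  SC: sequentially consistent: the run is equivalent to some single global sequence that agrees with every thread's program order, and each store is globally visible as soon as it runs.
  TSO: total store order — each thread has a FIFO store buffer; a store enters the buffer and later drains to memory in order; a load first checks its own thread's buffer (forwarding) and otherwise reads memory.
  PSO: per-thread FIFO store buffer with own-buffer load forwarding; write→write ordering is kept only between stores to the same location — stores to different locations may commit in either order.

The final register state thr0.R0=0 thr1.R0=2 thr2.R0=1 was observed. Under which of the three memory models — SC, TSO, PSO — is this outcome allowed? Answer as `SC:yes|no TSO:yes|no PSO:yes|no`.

outcome vector order: (thr0.R0,thr1.R0,thr2.R0)
[SC] allowed = {002; 022; 101; 102; 121; 122; 201; 202; 221; 222}
[TSO] allowed = {001; 002; 021; 022; 101; 102; 121; 122; 201; 202; 221; 222}
[PSO] allowed = {001; 002; 021; 022; 101; 102; 121; 122; 201; 202; 221; 222}
target 021 ∈ {TSO,PSO}

SC:no TSO:yes PSO:yes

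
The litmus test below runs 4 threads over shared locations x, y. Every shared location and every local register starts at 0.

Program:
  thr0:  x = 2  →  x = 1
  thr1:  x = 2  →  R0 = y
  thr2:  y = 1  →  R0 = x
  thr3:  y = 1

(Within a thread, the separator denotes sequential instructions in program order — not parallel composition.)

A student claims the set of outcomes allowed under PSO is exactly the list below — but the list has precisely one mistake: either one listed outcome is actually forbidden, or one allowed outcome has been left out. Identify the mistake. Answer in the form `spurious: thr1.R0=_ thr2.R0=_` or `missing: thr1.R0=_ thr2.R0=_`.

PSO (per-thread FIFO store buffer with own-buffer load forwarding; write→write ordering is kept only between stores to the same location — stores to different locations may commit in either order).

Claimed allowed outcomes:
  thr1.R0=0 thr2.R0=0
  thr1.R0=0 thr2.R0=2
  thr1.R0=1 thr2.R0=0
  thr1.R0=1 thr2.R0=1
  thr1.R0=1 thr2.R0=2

missing: thr1.R0=0 thr2.R0=1

outcome vector order: (thr1.R0,thr2.R0)
PSO: 6 outcomes — {(0,0) (0,1) (0,2) (1,0) (1,1) (1,2)}
PSO∖claimed = {(0,1)}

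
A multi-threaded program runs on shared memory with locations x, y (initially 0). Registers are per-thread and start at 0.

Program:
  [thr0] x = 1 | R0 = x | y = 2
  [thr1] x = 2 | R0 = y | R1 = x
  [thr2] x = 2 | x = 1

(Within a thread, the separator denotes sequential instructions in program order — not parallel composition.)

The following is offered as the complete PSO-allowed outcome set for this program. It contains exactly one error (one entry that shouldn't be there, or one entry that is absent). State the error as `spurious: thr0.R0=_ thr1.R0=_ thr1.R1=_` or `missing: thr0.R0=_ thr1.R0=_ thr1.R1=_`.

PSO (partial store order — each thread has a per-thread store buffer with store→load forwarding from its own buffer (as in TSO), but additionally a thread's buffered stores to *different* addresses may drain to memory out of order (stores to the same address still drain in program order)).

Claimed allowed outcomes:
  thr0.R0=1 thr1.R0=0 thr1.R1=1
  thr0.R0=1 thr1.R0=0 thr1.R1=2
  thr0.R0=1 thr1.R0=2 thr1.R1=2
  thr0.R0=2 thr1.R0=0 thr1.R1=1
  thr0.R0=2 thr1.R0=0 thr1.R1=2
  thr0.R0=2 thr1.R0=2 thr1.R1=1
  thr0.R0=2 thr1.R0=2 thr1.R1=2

missing: thr0.R0=1 thr1.R0=2 thr1.R1=1

outcome vector order: (thr0.R0,thr1.R0,thr1.R1)
under PSO → (1,0,1) (1,0,2) (1,2,1) (1,2,2) (2,0,1) (2,0,2) (2,2,1) (2,2,2)
PSO∖claimed = {(1,2,1)}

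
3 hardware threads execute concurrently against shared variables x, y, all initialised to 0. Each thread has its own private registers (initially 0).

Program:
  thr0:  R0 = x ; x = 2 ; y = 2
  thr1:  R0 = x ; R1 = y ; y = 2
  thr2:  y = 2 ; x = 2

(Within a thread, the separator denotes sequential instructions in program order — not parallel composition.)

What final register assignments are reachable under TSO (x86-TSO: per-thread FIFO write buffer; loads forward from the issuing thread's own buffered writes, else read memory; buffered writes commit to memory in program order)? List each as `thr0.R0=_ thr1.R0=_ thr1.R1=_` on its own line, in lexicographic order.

outcome vector order: (thr0.R0,thr1.R0,thr1.R1)
|TSO outcomes| = 7

thr0.R0=0 thr1.R0=0 thr1.R1=0
thr0.R0=0 thr1.R0=0 thr1.R1=2
thr0.R0=0 thr1.R0=2 thr1.R1=0
thr0.R0=0 thr1.R0=2 thr1.R1=2
thr0.R0=2 thr1.R0=0 thr1.R1=0
thr0.R0=2 thr1.R0=0 thr1.R1=2
thr0.R0=2 thr1.R0=2 thr1.R1=2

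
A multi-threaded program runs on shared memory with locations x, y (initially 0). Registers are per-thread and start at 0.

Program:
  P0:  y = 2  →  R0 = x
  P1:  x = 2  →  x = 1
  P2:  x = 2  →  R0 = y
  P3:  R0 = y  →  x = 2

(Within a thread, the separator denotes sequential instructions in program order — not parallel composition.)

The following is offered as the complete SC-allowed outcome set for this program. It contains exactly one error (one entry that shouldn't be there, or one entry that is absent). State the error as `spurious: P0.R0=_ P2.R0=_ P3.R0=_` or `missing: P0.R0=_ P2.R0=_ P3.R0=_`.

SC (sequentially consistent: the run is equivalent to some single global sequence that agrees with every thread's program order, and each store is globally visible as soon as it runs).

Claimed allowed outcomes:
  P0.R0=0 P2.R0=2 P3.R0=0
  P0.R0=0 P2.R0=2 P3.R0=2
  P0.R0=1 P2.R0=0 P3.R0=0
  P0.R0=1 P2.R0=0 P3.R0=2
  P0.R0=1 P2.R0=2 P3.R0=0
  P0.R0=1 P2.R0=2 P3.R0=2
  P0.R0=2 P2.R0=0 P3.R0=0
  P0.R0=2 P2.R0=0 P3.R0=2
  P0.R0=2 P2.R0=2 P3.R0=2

outcome vector order: (P0.R0,P2.R0,P3.R0)
under SC → 0/2/0 0/2/2 1/0/0 1/0/2 1/2/0 1/2/2 2/0/0 2/0/2 2/2/0 2/2/2
SC∖claimed = {2/2/0}

missing: P0.R0=2 P2.R0=2 P3.R0=0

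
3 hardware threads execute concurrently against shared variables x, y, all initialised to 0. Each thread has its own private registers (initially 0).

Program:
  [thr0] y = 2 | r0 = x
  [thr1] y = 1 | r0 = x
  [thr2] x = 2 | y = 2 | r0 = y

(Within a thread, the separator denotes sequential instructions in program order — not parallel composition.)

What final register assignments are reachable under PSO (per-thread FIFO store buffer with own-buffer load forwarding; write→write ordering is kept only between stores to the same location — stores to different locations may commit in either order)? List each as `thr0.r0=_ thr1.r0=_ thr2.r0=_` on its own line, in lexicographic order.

thr0.r0=0 thr1.r0=0 thr2.r0=1
thr0.r0=0 thr1.r0=0 thr2.r0=2
thr0.r0=0 thr1.r0=2 thr2.r0=1
thr0.r0=0 thr1.r0=2 thr2.r0=2
thr0.r0=2 thr1.r0=0 thr2.r0=1
thr0.r0=2 thr1.r0=0 thr2.r0=2
thr0.r0=2 thr1.r0=2 thr2.r0=1
thr0.r0=2 thr1.r0=2 thr2.r0=2

outcome vector order: (thr0.r0,thr1.r0,thr2.r0)
|PSO outcomes| = 8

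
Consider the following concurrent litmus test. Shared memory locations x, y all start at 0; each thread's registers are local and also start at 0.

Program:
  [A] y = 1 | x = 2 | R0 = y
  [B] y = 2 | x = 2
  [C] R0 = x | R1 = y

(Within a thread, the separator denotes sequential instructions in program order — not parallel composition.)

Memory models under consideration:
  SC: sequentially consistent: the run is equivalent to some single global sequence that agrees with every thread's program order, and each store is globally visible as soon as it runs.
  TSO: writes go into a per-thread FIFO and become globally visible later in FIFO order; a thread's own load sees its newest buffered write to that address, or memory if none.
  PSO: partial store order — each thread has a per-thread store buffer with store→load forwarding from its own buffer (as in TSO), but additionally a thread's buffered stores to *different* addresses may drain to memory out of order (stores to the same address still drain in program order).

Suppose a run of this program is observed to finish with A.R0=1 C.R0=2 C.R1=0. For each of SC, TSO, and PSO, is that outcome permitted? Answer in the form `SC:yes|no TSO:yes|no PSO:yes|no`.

SC:no TSO:no PSO:yes

outcome vector order: (A.R0,C.R0,C.R1)
under SC → (1,0,0) (1,0,1) (1,0,2) (1,2,1) (1,2,2) (2,0,0) (2,0,1) (2,0,2) (2,2,1) (2,2,2)
under TSO → (1,0,0) (1,0,1) (1,0,2) (1,2,1) (1,2,2) (2,0,0) (2,0,1) (2,0,2) (2,2,1) (2,2,2)
under PSO → (1,0,0) (1,0,1) (1,0,2) (1,2,0) (1,2,1) (1,2,2) (2,0,0) (2,0,1) (2,0,2) (2,2,0) (2,2,1) (2,2,2)
target (1,2,0) ∈ {PSO}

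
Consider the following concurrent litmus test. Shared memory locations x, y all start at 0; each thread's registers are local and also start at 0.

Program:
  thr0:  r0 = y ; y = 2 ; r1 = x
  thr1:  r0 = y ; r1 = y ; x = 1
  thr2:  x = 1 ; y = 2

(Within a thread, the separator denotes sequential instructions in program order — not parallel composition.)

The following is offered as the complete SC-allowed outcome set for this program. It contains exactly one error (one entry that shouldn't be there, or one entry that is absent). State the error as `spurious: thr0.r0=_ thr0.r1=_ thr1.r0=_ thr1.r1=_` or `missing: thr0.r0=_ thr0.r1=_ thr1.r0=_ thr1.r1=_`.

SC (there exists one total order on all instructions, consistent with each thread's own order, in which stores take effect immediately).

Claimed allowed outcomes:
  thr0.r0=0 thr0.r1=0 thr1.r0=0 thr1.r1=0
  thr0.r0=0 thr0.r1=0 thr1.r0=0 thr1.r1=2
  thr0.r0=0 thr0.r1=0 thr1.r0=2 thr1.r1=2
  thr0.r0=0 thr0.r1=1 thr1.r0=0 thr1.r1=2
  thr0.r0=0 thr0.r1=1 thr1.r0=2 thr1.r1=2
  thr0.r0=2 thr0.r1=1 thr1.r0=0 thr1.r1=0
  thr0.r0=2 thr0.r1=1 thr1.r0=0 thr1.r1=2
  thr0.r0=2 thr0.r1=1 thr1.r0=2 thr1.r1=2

outcome vector order: (thr0.r0,thr0.r1,thr1.r0,thr1.r1)
[SC] allowed = {0/0/0/0; 0/0/0/2; 0/0/2/2; 0/1/0/0; 0/1/0/2; 0/1/2/2; 2/1/0/0; 2/1/0/2; 2/1/2/2}
SC∖claimed = {0/1/0/0}

missing: thr0.r0=0 thr0.r1=1 thr1.r0=0 thr1.r1=0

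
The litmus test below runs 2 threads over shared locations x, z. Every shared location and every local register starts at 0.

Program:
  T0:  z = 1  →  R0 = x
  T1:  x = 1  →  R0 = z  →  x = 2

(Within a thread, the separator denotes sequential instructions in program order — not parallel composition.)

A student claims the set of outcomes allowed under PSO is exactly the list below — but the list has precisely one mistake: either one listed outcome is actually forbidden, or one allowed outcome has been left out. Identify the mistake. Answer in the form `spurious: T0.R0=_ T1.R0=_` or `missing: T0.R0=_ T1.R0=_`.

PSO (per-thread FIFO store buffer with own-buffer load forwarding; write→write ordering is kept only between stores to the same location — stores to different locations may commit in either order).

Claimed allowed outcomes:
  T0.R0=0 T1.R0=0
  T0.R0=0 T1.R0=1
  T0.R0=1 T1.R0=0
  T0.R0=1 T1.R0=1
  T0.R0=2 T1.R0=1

outcome vector order: (T0.R0,T1.R0)
PSO (6): 00, 01, 10, 11, 20, 21
PSO∖claimed = {20}

missing: T0.R0=2 T1.R0=0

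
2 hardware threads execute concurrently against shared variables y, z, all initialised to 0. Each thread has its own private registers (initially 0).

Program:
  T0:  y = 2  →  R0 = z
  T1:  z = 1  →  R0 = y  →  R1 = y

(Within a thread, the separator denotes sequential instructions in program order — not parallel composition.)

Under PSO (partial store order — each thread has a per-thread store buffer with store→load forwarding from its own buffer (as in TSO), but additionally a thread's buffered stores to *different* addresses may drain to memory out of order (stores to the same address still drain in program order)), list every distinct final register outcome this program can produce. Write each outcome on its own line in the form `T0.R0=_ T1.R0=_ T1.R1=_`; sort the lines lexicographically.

T0.R0=0 T1.R0=0 T1.R1=0
T0.R0=0 T1.R0=0 T1.R1=2
T0.R0=0 T1.R0=2 T1.R1=2
T0.R0=1 T1.R0=0 T1.R1=0
T0.R0=1 T1.R0=0 T1.R1=2
T0.R0=1 T1.R0=2 T1.R1=2

outcome vector order: (T0.R0,T1.R0,T1.R1)
|PSO outcomes| = 6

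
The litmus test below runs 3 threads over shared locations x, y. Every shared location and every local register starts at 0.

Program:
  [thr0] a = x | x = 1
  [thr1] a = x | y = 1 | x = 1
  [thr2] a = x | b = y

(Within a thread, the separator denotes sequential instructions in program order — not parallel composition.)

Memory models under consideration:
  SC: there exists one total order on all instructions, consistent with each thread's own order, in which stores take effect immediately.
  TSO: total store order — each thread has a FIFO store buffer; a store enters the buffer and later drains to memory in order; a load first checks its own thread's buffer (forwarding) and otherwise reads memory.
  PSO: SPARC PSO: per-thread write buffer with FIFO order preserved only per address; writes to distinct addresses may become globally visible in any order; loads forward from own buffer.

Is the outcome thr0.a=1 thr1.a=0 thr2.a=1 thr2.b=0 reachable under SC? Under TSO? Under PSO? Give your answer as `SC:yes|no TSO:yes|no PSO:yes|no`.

SC:no TSO:no PSO:yes

outcome vector order: (thr0.a,thr1.a,thr2.a,thr2.b)
SC (11): <0 0 0 0> <0 0 0 1> <0 0 1 0> <0 0 1 1> <0 1 0 0> <0 1 0 1> <0 1 1 0> <0 1 1 1> <1 0 0 0> <1 0 0 1> <1 0 1 1>
TSO (11): <0 0 0 0> <0 0 0 1> <0 0 1 0> <0 0 1 1> <0 1 0 0> <0 1 0 1> <0 1 1 0> <0 1 1 1> <1 0 0 0> <1 0 0 1> <1 0 1 1>
PSO (12): <0 0 0 0> <0 0 0 1> <0 0 1 0> <0 0 1 1> <0 1 0 0> <0 1 0 1> <0 1 1 0> <0 1 1 1> <1 0 0 0> <1 0 0 1> <1 0 1 0> <1 0 1 1>
target <1 0 1 0> ∈ {PSO}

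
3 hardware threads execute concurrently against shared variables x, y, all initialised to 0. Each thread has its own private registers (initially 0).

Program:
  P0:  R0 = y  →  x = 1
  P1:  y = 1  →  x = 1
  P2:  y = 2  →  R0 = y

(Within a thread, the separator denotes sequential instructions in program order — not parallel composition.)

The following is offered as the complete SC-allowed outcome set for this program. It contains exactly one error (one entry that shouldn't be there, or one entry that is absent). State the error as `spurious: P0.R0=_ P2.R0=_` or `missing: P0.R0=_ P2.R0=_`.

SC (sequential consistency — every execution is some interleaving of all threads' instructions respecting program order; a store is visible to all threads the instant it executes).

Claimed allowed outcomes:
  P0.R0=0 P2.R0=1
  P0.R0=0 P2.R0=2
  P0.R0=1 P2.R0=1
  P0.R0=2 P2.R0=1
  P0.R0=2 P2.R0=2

missing: P0.R0=1 P2.R0=2

outcome vector order: (P0.R0,P2.R0)
SC (6): 01; 02; 11; 12; 21; 22
SC∖claimed = {12}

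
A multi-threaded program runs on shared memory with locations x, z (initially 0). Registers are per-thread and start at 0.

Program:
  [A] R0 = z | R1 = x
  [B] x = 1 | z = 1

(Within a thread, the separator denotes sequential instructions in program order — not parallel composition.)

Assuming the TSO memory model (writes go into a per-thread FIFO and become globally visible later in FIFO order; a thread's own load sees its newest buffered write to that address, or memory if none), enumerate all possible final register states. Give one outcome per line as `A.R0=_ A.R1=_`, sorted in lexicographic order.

outcome vector order: (A.R0,A.R1)
|TSO outcomes| = 3

A.R0=0 A.R1=0
A.R0=0 A.R1=1
A.R0=1 A.R1=1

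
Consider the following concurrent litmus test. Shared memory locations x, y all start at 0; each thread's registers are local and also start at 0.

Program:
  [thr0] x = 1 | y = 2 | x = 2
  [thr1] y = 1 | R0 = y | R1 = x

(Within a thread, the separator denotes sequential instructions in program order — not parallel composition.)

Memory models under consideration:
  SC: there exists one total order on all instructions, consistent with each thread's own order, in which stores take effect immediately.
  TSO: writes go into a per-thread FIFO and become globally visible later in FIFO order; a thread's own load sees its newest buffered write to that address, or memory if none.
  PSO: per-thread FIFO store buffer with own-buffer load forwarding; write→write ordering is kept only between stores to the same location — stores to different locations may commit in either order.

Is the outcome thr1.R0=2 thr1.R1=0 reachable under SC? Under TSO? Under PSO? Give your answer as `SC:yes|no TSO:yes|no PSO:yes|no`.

SC:no TSO:no PSO:yes

outcome vector order: (thr1.R0,thr1.R1)
SC (5): 10 11 12 21 22
TSO (5): 10 11 12 21 22
PSO (6): 10 11 12 20 21 22
target 20 ∈ {PSO}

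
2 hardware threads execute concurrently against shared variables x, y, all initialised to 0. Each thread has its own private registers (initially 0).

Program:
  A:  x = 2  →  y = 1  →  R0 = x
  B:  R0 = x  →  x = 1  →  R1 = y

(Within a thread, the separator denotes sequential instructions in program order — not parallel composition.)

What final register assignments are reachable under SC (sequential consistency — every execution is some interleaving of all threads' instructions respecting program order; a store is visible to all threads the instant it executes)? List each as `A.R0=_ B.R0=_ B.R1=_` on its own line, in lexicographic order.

outcome vector order: (A.R0,B.R0,B.R1)
|SC outcomes| = 7

A.R0=1 B.R0=0 B.R1=0
A.R0=1 B.R0=0 B.R1=1
A.R0=1 B.R0=2 B.R1=0
A.R0=1 B.R0=2 B.R1=1
A.R0=2 B.R0=0 B.R1=0
A.R0=2 B.R0=0 B.R1=1
A.R0=2 B.R0=2 B.R1=1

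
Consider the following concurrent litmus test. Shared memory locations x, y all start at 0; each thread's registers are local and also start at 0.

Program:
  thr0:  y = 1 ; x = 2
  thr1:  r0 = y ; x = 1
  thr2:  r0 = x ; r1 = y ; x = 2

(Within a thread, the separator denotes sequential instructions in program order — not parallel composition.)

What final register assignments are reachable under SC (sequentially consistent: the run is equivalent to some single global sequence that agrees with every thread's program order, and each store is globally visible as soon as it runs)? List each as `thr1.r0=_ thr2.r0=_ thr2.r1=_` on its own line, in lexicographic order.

outcome vector order: (thr1.r0,thr2.r0,thr2.r1)
|SC outcomes| = 9

thr1.r0=0 thr2.r0=0 thr2.r1=0
thr1.r0=0 thr2.r0=0 thr2.r1=1
thr1.r0=0 thr2.r0=1 thr2.r1=0
thr1.r0=0 thr2.r0=1 thr2.r1=1
thr1.r0=0 thr2.r0=2 thr2.r1=1
thr1.r0=1 thr2.r0=0 thr2.r1=0
thr1.r0=1 thr2.r0=0 thr2.r1=1
thr1.r0=1 thr2.r0=1 thr2.r1=1
thr1.r0=1 thr2.r0=2 thr2.r1=1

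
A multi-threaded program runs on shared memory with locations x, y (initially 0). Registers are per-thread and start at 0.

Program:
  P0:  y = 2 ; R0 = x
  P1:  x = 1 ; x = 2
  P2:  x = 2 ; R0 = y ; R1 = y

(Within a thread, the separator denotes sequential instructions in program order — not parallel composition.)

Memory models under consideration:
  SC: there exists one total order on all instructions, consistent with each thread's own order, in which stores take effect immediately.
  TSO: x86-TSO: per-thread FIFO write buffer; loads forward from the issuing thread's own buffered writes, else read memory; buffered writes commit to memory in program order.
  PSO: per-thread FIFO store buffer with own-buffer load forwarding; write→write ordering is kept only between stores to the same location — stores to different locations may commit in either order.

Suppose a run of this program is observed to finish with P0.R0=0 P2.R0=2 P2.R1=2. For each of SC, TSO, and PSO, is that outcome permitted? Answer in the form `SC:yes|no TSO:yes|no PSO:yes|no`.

SC:yes TSO:yes PSO:yes

outcome vector order: (P0.R0,P2.R0,P2.R1)
SC: 7 outcomes — {(0,2,2), (1,0,0), (1,0,2), (1,2,2), (2,0,0), (2,0,2), (2,2,2)}
TSO: 9 outcomes — {(0,0,0), (0,0,2), (0,2,2), (1,0,0), (1,0,2), (1,2,2), (2,0,0), (2,0,2), (2,2,2)}
PSO: 9 outcomes — {(0,0,0), (0,0,2), (0,2,2), (1,0,0), (1,0,2), (1,2,2), (2,0,0), (2,0,2), (2,2,2)}
target (0,2,2) ∈ {SC,TSO,PSO}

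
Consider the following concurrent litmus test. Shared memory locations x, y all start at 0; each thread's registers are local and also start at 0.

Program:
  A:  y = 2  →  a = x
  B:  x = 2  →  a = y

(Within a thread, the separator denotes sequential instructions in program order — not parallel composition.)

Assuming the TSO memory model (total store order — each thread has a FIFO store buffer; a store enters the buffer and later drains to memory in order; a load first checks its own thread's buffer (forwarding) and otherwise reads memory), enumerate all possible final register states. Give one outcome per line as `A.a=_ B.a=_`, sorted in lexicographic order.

outcome vector order: (A.a,B.a)
|TSO outcomes| = 4

A.a=0 B.a=0
A.a=0 B.a=2
A.a=2 B.a=0
A.a=2 B.a=2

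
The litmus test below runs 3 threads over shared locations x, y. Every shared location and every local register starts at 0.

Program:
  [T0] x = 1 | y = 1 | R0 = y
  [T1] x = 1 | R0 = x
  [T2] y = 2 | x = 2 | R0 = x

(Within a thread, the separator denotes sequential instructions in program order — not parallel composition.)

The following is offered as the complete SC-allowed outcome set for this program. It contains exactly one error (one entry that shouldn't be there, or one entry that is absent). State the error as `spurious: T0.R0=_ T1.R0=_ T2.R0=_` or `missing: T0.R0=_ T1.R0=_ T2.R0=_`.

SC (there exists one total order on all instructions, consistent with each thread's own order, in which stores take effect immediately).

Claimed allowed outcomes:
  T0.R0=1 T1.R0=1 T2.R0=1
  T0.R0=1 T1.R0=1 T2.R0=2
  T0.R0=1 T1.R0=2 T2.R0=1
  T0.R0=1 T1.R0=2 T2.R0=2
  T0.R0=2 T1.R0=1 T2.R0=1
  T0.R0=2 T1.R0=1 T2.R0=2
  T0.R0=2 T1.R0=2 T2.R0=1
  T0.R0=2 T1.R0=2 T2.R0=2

outcome vector order: (T0.R0,T1.R0,T2.R0)
[SC] allowed = {<1 1 1>, <1 1 2>, <1 2 1>, <1 2 2>, <2 1 1>, <2 1 2>, <2 2 2>}
claimed∖SC = {<2 2 1>}

spurious: T0.R0=2 T1.R0=2 T2.R0=1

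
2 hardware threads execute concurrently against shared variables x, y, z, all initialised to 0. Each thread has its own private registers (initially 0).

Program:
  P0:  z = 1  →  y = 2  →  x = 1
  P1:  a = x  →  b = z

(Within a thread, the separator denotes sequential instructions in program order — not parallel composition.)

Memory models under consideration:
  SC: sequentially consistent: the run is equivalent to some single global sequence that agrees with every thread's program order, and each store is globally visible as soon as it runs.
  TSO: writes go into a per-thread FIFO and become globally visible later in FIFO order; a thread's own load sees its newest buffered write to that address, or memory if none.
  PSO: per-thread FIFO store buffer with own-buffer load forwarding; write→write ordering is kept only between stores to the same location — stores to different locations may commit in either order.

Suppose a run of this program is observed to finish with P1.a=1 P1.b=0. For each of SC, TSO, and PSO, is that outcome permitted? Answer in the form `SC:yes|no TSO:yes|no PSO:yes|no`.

outcome vector order: (P1.a,P1.b)
[SC] allowed = {00, 01, 11}
[TSO] allowed = {00, 01, 11}
[PSO] allowed = {00, 01, 10, 11}
target 10 ∈ {PSO}

SC:no TSO:no PSO:yes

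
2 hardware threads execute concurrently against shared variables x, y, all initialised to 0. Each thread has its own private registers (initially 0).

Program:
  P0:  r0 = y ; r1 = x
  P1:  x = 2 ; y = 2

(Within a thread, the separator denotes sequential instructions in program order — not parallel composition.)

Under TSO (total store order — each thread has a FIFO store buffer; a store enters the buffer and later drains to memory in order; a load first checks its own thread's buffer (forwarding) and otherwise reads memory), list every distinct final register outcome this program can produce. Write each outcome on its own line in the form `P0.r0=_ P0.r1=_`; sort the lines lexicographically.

outcome vector order: (P0.r0,P0.r1)
|TSO outcomes| = 3

P0.r0=0 P0.r1=0
P0.r0=0 P0.r1=2
P0.r0=2 P0.r1=2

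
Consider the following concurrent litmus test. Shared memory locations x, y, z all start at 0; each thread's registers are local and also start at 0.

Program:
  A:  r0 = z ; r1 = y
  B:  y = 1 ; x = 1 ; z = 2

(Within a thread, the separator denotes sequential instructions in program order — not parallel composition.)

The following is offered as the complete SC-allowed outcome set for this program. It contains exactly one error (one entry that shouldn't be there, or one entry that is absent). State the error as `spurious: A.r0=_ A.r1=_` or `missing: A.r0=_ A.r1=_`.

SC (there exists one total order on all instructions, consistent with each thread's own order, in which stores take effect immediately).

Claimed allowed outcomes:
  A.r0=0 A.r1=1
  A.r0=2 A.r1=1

missing: A.r0=0 A.r1=0

outcome vector order: (A.r0,A.r1)
SC: 3 outcomes — {0/0 0/1 2/1}
SC∖claimed = {0/0}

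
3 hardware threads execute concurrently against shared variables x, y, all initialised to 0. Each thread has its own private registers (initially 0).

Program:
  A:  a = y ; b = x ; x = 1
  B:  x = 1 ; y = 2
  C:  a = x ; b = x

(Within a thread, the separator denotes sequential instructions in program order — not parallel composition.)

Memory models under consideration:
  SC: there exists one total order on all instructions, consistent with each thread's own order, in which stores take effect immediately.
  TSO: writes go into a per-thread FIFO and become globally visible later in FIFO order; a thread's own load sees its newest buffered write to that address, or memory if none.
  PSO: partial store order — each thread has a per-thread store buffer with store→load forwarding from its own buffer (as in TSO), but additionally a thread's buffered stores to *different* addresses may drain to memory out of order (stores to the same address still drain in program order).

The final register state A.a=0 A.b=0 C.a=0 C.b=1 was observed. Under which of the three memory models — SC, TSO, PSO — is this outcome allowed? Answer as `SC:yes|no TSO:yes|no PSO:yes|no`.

outcome vector order: (A.a,A.b,C.a,C.b)
under SC → 0000 0001 0011 0100 0101 0111 2100 2101 2111
under TSO → 0000 0001 0011 0100 0101 0111 2100 2101 2111
under PSO → 0000 0001 0011 0100 0101 0111 2000 2001 2011 2100 2101 2111
target 0001 ∈ {SC,TSO,PSO}

SC:yes TSO:yes PSO:yes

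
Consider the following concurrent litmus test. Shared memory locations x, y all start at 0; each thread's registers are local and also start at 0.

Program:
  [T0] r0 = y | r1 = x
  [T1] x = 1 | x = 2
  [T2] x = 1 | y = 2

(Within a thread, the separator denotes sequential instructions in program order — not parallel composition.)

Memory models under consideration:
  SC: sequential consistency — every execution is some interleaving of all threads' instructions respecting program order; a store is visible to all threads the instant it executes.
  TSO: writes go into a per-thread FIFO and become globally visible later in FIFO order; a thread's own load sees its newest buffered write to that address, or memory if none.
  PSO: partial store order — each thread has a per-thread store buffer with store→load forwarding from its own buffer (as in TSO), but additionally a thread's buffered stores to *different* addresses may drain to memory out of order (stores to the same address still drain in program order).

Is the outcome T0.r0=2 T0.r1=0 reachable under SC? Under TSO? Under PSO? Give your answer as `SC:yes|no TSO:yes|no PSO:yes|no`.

SC:no TSO:no PSO:yes

outcome vector order: (T0.r0,T0.r1)
SC: 5 outcomes — {(0,0) (0,1) (0,2) (2,1) (2,2)}
TSO: 5 outcomes — {(0,0) (0,1) (0,2) (2,1) (2,2)}
PSO: 6 outcomes — {(0,0) (0,1) (0,2) (2,0) (2,1) (2,2)}
target (2,0) ∈ {PSO}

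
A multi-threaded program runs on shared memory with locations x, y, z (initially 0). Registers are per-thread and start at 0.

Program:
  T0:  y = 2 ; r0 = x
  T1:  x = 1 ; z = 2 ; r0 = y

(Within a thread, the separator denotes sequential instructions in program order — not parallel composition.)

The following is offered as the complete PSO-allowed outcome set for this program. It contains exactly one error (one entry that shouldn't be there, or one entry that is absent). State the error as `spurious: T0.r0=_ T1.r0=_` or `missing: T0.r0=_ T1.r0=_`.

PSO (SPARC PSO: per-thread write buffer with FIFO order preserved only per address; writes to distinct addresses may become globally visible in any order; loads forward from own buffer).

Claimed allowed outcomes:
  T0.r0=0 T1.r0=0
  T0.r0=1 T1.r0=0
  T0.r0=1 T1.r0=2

missing: T0.r0=0 T1.r0=2

outcome vector order: (T0.r0,T1.r0)
[PSO] allowed = {00; 02; 10; 12}
PSO∖claimed = {02}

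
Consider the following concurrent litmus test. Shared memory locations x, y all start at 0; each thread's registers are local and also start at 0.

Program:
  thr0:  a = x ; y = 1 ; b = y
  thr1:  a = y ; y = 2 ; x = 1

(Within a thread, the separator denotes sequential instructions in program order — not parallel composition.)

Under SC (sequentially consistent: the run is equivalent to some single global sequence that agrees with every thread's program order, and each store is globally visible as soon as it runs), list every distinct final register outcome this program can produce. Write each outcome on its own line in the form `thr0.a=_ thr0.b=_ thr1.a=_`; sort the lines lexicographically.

outcome vector order: (thr0.a,thr0.b,thr1.a)
|SC outcomes| = 5

thr0.a=0 thr0.b=1 thr1.a=0
thr0.a=0 thr0.b=1 thr1.a=1
thr0.a=0 thr0.b=2 thr1.a=0
thr0.a=0 thr0.b=2 thr1.a=1
thr0.a=1 thr0.b=1 thr1.a=0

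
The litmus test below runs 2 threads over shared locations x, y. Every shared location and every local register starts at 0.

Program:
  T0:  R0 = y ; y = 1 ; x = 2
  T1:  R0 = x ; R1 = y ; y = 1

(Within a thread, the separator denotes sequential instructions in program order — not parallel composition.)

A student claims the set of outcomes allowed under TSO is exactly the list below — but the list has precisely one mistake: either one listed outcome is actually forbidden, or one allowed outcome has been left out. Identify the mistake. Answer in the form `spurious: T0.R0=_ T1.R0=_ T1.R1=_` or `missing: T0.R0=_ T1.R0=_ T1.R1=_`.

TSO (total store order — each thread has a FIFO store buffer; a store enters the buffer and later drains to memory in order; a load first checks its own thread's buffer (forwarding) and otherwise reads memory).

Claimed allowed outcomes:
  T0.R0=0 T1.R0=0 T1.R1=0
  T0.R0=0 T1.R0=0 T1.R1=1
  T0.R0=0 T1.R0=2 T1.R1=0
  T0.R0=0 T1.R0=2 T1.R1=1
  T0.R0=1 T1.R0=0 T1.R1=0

outcome vector order: (T0.R0,T1.R0,T1.R1)
[TSO] allowed = {000 001 021 100}
claimed∖TSO = {020}

spurious: T0.R0=0 T1.R0=2 T1.R1=0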